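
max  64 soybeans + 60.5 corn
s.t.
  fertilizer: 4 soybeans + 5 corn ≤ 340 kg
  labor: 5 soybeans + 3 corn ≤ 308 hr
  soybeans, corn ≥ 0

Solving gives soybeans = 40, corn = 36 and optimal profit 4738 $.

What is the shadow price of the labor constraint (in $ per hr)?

Check each constraint at x*: fertilizer 340/340 (tight); labor 308/308 (tight).
The binding rows give the dual system: 4·y_fertilizer + 5·y_labor = 64 and 5·y_fertilizer + 3·y_labor = 60.5.
Solving: y_fertilizer = 8.5, y_labor = 6.
Shadow price of labor = 6.

6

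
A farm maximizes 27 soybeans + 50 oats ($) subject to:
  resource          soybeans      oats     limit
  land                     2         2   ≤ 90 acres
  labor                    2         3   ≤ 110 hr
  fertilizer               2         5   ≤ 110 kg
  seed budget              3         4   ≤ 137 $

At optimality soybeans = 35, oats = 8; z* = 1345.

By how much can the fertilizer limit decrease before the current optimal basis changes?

Binding constraints: fertilizer, seed budget. The basis is B = [[2,5],[3,4]] with det -7.
Per unit decrease in fertilizer, x* moves by d = (0.5714, -0.4286).
The basis stays optimal until land becomes binding; allowable decrease = 14 kg.

14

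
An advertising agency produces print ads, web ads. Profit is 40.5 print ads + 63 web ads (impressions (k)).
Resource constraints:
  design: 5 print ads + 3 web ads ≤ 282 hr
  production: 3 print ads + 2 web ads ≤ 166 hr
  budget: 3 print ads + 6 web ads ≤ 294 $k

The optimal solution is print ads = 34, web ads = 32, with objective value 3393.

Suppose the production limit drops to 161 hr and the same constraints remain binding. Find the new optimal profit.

At the optimum: design uses 266 of 282 (slack = 16); production uses 166 of 166 (binding); budget uses 294 of 294 (binding).
Since design is not tight, its dual is 0.
Dual feasibility on the basic columns requires 3·y_production + 3·y_budget = 40.5, 2·y_production + 6·y_budget = 63.
This yields shadow prices y_production = 4.5, y_budget = 9.
Δz = y_production·Δb = 4.5 × (-5) = -22.5, so new z* = 3393 − 22.5 = 3370.5.

3370.5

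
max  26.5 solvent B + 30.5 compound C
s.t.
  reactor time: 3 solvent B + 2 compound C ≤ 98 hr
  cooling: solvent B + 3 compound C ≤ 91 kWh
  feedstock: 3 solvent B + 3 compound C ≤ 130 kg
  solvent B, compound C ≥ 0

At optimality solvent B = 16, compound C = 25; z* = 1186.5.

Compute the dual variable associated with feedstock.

At the optimum: reactor time uses 98 of 98 (binding); cooling uses 91 of 91 (binding); feedstock uses 123 of 130 (slack = 7).
By complementary slackness, y = 0 for the non-binding constraint.
From A_Bᵀ y = c: 3·y_reactor time + 1·y_cooling = 26.5; 2·y_reactor time + 3·y_cooling = 30.5.
Solving: y_reactor time = 7, y_cooling = 5.5.
Shadow price of feedstock = 0.

0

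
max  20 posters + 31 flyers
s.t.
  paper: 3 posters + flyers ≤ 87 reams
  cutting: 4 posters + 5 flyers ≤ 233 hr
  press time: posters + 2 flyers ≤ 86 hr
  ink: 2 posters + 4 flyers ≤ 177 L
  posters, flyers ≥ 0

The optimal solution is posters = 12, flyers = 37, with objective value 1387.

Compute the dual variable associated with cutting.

At the optimum: paper uses 73 of 87 (slack = 14); cutting uses 233 of 233 (binding); press time uses 86 of 86 (binding); ink uses 172 of 177 (slack = 5).
By complementary slackness, y = 0 for the non-binding constraints.
From A_Bᵀ y = c: 4·y_cutting + 1·y_press time = 20; 5·y_cutting + 2·y_press time = 31.
This yields shadow prices y_cutting = 3, y_press time = 8.
Shadow price of cutting = 3.

3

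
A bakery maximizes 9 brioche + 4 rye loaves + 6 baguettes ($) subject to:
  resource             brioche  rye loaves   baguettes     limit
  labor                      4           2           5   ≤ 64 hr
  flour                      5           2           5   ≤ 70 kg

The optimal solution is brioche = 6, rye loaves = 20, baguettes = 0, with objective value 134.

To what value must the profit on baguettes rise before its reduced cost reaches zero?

10

Check each constraint at x*: labor 64/64 (tight); flour 70/70 (tight).
Dual feasibility on the basic columns requires 4·y_labor + 5·y_flour = 9, 2·y_labor + 2·y_flour = 4.
Solving: y_labor = 1, y_flour = 1.
baguettes enters the basis when its profit ≥ yᵀa₃ = 1·5 + 1·5 = 10.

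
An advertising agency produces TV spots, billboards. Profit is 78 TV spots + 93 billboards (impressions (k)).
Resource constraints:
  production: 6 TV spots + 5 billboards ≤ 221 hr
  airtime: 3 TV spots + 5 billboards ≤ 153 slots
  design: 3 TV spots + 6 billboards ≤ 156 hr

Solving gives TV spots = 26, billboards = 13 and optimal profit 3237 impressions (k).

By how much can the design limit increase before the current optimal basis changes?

14

Binding constraints: production, design. The basis is B = [[6,5],[3,6]] with det 21.
Per unit increase in design, x* moves by d = (-0.2381, 0.2857).
The basis stays optimal until airtime becomes binding; allowable increase = 14 hr.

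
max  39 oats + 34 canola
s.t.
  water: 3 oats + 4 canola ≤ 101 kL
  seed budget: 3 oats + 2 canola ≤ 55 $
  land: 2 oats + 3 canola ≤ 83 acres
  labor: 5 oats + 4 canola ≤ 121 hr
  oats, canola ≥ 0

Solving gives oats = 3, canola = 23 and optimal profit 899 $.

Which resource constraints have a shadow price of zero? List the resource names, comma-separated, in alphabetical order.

labor, land

water: 101/101 (binding)
seed budget: 55/55 (binding)
land: 75/83 (slack 8)
labor: 107/121 (slack 14)
By complementary slackness, a constraint with positive slack has shadow price 0 → labor, land.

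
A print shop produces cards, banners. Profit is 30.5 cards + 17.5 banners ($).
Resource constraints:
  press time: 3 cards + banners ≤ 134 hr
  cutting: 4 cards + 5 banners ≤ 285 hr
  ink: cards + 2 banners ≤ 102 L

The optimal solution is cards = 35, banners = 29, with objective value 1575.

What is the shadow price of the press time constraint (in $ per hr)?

7.5

Binding: press time and cutting. Non-binding: ink (9 unused).
Slack constraints have shadow price 0 (complementary slackness).
The binding rows give the dual system: 3·y_press time + 4·y_cutting = 30.5 and 1·y_press time + 5·y_cutting = 17.5.
→ y_press time = 7.5 and y_cutting = 2.
Shadow price of press time = 7.5.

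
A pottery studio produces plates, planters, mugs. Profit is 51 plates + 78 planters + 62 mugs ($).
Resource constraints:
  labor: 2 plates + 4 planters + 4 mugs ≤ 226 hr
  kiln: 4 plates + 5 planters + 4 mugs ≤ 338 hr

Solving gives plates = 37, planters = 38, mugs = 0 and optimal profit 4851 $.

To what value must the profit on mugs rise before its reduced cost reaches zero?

70

Check each constraint at x*: labor 226/226 (tight); kiln 338/338 (tight).
Dual feasibility on the basic columns requires 2·y_labor + 4·y_kiln = 51, 4·y_labor + 5·y_kiln = 78.
→ y_labor = 9.5 and y_kiln = 8.
mugs enters the basis when its profit ≥ yᵀa₃ = 9.5·4 + 8·4 = 70.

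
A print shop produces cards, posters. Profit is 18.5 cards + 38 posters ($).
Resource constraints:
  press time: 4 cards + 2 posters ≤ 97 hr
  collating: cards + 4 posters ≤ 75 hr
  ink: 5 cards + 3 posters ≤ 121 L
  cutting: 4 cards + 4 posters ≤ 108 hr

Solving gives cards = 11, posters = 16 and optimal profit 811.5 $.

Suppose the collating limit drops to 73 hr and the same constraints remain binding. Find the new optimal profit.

798.5

Binding: collating and cutting. Non-binding: press time (21 unused), ink (18 unused).
Slack constraints have shadow price 0 (complementary slackness).
From A_Bᵀ y = c: 1·y_collating + 4·y_cutting = 18.5; 4·y_collating + 4·y_cutting = 38.
Solving: y_collating = 6.5, y_cutting = 3.
Δz = y_collating·Δb = 6.5 × (-2) = -13, so new z* = 811.5 − 13 = 798.5.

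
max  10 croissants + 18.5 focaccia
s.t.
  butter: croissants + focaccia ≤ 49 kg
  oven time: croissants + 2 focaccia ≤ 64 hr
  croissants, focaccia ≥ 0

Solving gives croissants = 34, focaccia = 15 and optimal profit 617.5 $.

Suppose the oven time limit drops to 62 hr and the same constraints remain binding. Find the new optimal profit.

600.5

Check each constraint at x*: butter 49/49 (tight); oven time 64/64 (tight).
Dual feasibility on the basic columns requires 1·y_butter + 1·y_oven time = 10, 1·y_butter + 2·y_oven time = 18.5.
This yields shadow prices y_butter = 1.5, y_oven time = 8.5.
Δz = y_oven time·Δb = 8.5 × (-2) = -17, so new z* = 617.5 − 17 = 600.5.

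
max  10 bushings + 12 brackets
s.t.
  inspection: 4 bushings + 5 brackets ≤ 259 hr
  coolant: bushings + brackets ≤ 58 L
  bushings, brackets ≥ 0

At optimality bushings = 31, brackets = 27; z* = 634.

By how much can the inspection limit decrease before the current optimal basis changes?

27

Binding constraints: inspection, coolant. The basis is B = [[4,5],[1,1]] with det -1.
Per unit decrease in inspection, x* moves by d = (1, -1).
The basis stays optimal until brackets reaches 0; allowable decrease = 27 hr.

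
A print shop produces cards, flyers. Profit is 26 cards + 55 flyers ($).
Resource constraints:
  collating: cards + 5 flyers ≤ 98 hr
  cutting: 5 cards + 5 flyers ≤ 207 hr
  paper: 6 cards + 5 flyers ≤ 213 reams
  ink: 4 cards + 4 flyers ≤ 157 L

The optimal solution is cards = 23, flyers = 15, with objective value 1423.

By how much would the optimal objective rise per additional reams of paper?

3

Check each constraint at x*: collating 98/98 (tight); cutting 190/207 (slack 17); paper 213/213 (tight); ink 152/157 (slack 5).
Slack constraints have shadow price 0 (complementary slackness).
Dual feasibility on the basic columns requires 1·y_collating + 6·y_paper = 26, 5·y_collating + 5·y_paper = 55.
Solving: y_collating = 8, y_paper = 3.
Shadow price of paper = 3.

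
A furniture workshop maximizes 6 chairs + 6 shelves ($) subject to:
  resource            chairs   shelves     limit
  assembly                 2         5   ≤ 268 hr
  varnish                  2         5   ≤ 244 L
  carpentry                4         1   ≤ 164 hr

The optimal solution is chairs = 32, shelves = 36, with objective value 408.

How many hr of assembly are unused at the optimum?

24

assembly used = 2·32 + 5·36 = 244; slack = 268 − 244 = 24.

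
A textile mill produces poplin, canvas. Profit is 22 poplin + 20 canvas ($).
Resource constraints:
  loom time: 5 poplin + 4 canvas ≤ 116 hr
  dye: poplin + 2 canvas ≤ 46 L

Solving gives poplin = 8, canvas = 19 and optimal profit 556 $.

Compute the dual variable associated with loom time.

At the optimum: loom time uses 116 of 116 (binding); dye uses 46 of 46 (binding).
Dual feasibility on the basic columns requires 5·y_loom time + 1·y_dye = 22, 4·y_loom time + 2·y_dye = 20.
Solving: y_loom time = 4, y_dye = 2.
Shadow price of loom time = 4.

4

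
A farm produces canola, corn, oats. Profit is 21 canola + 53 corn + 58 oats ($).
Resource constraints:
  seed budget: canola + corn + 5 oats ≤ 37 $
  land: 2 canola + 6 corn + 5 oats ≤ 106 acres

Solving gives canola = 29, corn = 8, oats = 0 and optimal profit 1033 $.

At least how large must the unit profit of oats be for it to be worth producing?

Both seed budget and land are binding at x*.
From A_Bᵀ y = c: 1·y_seed budget + 2·y_land = 21; 1·y_seed budget + 6·y_land = 53.
This yields shadow prices y_seed budget = 5, y_land = 8.
oats enters the basis when its profit ≥ yᵀa₃ = 5·5 + 8·5 = 65.

65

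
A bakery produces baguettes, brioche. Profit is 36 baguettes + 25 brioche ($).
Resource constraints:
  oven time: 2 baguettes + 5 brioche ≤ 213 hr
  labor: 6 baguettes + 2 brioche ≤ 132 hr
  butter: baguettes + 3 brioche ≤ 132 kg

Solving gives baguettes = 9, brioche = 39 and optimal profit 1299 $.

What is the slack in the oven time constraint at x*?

0

oven time used = 2·9 + 5·39 = 213; slack = 213 − 213 = 0.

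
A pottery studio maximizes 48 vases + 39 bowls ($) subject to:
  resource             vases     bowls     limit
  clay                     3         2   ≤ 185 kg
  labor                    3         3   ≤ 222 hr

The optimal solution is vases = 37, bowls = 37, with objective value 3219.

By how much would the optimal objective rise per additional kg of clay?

9

Both clay and labor are binding at x*.
The binding rows give the dual system: 3·y_clay + 3·y_labor = 48 and 2·y_clay + 3·y_labor = 39.
This yields shadow prices y_clay = 9, y_labor = 7.
Shadow price of clay = 9.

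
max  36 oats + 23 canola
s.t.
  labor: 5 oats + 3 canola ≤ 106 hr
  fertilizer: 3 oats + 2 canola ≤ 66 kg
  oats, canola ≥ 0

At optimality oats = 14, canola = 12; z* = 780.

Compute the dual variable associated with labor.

Both labor and fertilizer are binding at x*.
Dual feasibility on the basic columns requires 5·y_labor + 3·y_fertilizer = 36, 3·y_labor + 2·y_fertilizer = 23.
Solving: y_labor = 3, y_fertilizer = 7.
Shadow price of labor = 3.

3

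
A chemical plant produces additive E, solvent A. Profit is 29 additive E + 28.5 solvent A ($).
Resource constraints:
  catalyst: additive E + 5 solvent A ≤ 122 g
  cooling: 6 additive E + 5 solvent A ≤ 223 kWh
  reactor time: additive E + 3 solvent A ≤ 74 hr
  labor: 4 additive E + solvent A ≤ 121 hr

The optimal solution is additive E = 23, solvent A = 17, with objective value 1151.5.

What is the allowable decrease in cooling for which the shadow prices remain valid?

91

Binding constraints: cooling, reactor time. The basis is B = [[6,5],[1,3]] with det 13.
Per unit decrease in cooling, x* moves by d = (-0.2308, 0.0769).
The basis stays optimal until catalyst becomes binding; allowable decrease = 91 kWh.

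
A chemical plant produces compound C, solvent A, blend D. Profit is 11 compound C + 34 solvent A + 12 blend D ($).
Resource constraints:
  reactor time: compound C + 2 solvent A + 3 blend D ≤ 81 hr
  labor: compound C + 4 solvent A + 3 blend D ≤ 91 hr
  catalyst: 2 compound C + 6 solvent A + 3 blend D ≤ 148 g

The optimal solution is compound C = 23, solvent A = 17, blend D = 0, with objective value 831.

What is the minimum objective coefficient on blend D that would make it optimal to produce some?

18

At the optimum: reactor time uses 57 of 81 (slack = 24); labor uses 91 of 91 (binding); catalyst uses 148 of 148 (binding).
Since reactor time is not tight, its dual is 0.
Dual feasibility on the basic columns requires 1·y_labor + 2·y_catalyst = 11, 4·y_labor + 6·y_catalyst = 34.
Solving: y_labor = 1, y_catalyst = 5.
blend D enters the basis when its profit ≥ yᵀa₃ = 1·3 + 5·3 = 18.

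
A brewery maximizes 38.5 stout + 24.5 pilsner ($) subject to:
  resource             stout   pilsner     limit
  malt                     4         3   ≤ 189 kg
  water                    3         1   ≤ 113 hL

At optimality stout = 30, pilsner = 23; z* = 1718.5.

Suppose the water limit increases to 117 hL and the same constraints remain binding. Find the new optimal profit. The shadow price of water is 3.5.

Δb = 4, so new z* = 1718.5 + (3.5)·(4) = 1718.5 + 14 = 1732.5.

1732.5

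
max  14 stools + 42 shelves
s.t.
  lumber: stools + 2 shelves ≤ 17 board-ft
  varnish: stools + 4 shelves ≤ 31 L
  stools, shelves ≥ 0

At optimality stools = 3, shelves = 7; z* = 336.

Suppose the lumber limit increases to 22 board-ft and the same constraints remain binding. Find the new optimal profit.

Both lumber and varnish are binding at x*.
From A_Bᵀ y = c: 1·y_lumber + 1·y_varnish = 14; 2·y_lumber + 4·y_varnish = 42.
→ y_lumber = 7 and y_varnish = 7.
Δz = y_lumber·Δb = 7 × (5) = 35, so new z* = 336 + 35 = 371.

371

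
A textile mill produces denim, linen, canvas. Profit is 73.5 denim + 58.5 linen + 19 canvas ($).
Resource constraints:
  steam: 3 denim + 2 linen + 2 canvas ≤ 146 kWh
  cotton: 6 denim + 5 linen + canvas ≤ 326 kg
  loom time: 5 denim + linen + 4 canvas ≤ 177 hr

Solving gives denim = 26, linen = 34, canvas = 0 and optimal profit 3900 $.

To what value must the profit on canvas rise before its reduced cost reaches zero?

20.5

Binding: steam and cotton. Non-binding: loom time (13 unused).
Slack constraints have shadow price 0 (complementary slackness).
From A_Bᵀ y = c: 3·y_steam + 6·y_cotton = 73.5; 2·y_steam + 5·y_cotton = 58.5.
Solving: y_steam = 5.5, y_cotton = 9.5.
canvas enters the basis when its profit ≥ yᵀa₃ = 5.5·2 + 9.5·1 = 20.5.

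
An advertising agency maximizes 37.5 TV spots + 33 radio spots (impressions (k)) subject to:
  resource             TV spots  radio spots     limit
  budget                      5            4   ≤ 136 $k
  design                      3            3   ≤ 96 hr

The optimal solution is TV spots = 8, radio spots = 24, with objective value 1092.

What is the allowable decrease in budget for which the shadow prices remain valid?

8

Binding constraints: budget, design. The basis is B = [[5,4],[3,3]] with det 3.
Per unit decrease in budget, x* moves by d = (-1, 1).
The basis stays optimal until TV spots reaches 0; allowable decrease = 8 $k.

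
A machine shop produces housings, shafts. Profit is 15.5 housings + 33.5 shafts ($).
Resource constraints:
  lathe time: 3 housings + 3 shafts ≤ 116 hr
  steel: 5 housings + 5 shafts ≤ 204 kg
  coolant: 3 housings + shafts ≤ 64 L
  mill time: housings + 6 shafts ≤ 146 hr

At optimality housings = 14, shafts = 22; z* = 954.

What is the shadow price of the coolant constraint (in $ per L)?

3.5

At the optimum: lathe time uses 108 of 116 (slack = 8); steel uses 180 of 204 (slack = 24); coolant uses 64 of 64 (binding); mill time uses 146 of 146 (binding).
Since lathe time, steel are not tight, their duals are 0.
Dual feasibility on the basic columns requires 3·y_coolant + 1·y_mill time = 15.5, 1·y_coolant + 6·y_mill time = 33.5.
This yields shadow prices y_coolant = 3.5, y_mill time = 5.
Shadow price of coolant = 3.5.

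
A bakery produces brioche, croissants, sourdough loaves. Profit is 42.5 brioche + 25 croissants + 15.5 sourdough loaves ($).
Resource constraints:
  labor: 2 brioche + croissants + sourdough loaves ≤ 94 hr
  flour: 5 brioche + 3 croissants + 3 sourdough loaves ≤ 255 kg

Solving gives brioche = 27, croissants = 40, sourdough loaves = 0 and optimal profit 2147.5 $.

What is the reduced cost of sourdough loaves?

-9.5

At the optimum: labor uses 94 of 94 (binding); flour uses 255 of 255 (binding).
Dual feasibility on the basic columns requires 2·y_labor + 5·y_flour = 42.5, 1·y_labor + 3·y_flour = 25.
Solving: y_labor = 2.5, y_flour = 7.5.
Reduced cost of sourdough loaves: c₃ − yᵀa₃ = 15.5 − (2.5·1 + 7.5·3) = 15.5 − 25 = -9.5.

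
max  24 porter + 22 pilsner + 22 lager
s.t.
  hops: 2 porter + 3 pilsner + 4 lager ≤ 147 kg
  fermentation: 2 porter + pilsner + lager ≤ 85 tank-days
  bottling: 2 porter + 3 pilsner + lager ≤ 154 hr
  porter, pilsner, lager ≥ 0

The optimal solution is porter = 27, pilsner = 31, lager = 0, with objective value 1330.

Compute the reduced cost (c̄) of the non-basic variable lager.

-5

Binding: hops and fermentation. Non-binding: bottling (7 unused).
Since bottling is not tight, its dual is 0.
The binding rows give the dual system: 2·y_hops + 2·y_fermentation = 24 and 3·y_hops + 1·y_fermentation = 22.
This yields shadow prices y_hops = 5, y_fermentation = 7.
Reduced cost of lager: c₃ − yᵀa₃ = 22 − (5·4 + 7·1) = 22 − 27 = -5.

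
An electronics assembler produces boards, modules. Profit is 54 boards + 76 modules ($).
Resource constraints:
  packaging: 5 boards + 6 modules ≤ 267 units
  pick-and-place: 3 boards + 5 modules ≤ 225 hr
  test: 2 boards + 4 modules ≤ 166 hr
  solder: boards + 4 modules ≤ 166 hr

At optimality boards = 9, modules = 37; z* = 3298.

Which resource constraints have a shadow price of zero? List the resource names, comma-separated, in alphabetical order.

pick-and-place, solder

packaging: 267/267 (binding)
pick-and-place: 212/225 (slack 13)
test: 166/166 (binding)
solder: 157/166 (slack 9)
By complementary slackness, a constraint with positive slack has shadow price 0 → pick-and-place, solder.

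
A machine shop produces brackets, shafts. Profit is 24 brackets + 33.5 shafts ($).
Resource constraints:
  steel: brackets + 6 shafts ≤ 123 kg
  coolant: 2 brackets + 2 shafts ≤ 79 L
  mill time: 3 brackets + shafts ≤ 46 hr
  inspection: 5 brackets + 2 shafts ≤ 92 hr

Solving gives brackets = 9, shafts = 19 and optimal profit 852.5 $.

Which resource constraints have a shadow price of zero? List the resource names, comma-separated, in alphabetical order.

coolant, inspection

steel: 123/123 (binding)
coolant: 56/79 (slack 23)
mill time: 46/46 (binding)
inspection: 83/92 (slack 9)
By complementary slackness, a constraint with positive slack has shadow price 0 → coolant, inspection.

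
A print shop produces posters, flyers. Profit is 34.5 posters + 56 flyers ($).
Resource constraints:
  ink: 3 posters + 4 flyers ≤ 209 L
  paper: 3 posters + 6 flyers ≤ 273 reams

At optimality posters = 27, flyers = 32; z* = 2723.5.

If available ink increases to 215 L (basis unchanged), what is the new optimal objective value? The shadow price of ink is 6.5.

2762.5

Δb = 6, so new z* = 2723.5 + (6.5)·(6) = 2723.5 + 39 = 2762.5.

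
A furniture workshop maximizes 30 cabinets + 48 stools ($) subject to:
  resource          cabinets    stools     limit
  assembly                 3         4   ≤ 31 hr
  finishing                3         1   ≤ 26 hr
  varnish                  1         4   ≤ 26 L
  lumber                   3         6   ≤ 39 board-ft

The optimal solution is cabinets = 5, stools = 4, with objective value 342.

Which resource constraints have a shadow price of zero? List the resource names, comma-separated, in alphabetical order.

finishing, varnish

assembly: 31/31 (binding)
finishing: 19/26 (slack 7)
varnish: 21/26 (slack 5)
lumber: 39/39 (binding)
By complementary slackness, a constraint with positive slack has shadow price 0 → finishing, varnish.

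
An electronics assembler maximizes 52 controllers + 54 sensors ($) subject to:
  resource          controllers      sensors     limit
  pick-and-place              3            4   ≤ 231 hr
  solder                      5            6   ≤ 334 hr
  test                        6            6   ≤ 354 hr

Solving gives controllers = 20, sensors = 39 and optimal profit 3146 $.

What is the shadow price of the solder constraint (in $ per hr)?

2

Binding: solder and test. Non-binding: pick-and-place (15 unused).
Slack constraints have shadow price 0 (complementary slackness).
The binding rows give the dual system: 5·y_solder + 6·y_test = 52 and 6·y_solder + 6·y_test = 54.
Solving: y_solder = 2, y_test = 7.
Shadow price of solder = 2.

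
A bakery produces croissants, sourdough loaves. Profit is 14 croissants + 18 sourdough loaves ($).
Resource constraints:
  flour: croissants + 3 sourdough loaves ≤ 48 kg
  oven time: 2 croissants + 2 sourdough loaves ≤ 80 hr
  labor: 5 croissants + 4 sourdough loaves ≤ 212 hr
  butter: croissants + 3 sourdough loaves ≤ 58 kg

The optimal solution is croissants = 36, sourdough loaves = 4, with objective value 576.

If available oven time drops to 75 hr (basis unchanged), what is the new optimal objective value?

546

At the optimum: flour uses 48 of 48 (binding); oven time uses 80 of 80 (binding); labor uses 196 of 212 (slack = 16); butter uses 48 of 58 (slack = 10).
Since labor, butter are not tight, their duals are 0.
Dual feasibility on the basic columns requires 1·y_flour + 2·y_oven time = 14, 3·y_flour + 2·y_oven time = 18.
This yields shadow prices y_flour = 2, y_oven time = 6.
Δz = y_oven time·Δb = 6 × (-5) = -30, so new z* = 576 − 30 = 546.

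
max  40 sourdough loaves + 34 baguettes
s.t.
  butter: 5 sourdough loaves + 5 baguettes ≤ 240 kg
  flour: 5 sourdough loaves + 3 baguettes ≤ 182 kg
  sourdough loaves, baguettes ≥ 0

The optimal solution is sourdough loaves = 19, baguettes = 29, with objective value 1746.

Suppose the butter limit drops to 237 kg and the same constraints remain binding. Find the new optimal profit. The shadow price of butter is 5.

Δb = -3, so new z* = 1746 + (5)·(-3) = 1746 − 15 = 1731.

1731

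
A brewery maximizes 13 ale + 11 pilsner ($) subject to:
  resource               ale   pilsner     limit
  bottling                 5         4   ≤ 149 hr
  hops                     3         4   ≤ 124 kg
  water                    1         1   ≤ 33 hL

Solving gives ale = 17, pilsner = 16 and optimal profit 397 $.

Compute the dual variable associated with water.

Check each constraint at x*: bottling 149/149 (tight); hops 115/124 (slack 9); water 33/33 (tight).
By complementary slackness, y = 0 for the non-binding constraint.
The binding rows give the dual system: 5·y_bottling + 1·y_water = 13 and 4·y_bottling + 1·y_water = 11.
This yields shadow prices y_bottling = 2, y_water = 3.
Shadow price of water = 3.

3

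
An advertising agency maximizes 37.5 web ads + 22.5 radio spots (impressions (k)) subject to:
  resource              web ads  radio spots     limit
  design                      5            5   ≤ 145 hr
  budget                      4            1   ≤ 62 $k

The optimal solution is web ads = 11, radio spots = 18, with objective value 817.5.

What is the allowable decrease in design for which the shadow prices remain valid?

Binding constraints: design, budget. The basis is B = [[5,5],[4,1]] with det -15.
Per unit decrease in design, x* moves by d = (0.0667, -0.2667).
The basis stays optimal until radio spots reaches 0; allowable decrease = 67.5 hr.

67.5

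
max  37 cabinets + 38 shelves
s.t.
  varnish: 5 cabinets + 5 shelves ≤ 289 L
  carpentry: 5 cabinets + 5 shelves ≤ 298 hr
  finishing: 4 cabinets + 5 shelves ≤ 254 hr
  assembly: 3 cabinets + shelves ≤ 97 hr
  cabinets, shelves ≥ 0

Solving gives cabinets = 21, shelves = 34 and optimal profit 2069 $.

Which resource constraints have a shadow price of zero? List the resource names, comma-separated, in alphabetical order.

varnish: 275/289 (slack 14)
carpentry: 275/298 (slack 23)
finishing: 254/254 (binding)
assembly: 97/97 (binding)
By complementary slackness, a constraint with positive slack has shadow price 0 → carpentry, varnish.

carpentry, varnish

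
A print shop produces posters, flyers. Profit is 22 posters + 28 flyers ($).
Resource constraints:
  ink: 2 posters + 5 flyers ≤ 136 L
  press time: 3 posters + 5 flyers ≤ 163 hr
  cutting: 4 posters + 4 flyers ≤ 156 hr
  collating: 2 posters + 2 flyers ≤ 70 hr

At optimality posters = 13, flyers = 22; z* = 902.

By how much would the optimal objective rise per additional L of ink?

2

Binding: ink and collating. Non-binding: press time (14 unused), cutting (16 unused).
By complementary slackness, y = 0 for the non-binding constraints.
From A_Bᵀ y = c: 2·y_ink + 2·y_collating = 22; 5·y_ink + 2·y_collating = 28.
Solving: y_ink = 2, y_collating = 9.
Shadow price of ink = 2.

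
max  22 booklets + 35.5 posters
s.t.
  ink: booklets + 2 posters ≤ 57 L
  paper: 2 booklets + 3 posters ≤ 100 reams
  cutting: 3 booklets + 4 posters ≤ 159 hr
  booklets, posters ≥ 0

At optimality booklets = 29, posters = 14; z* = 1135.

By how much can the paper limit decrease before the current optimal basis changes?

14.5

Binding constraints: ink, paper. The basis is B = [[1,2],[2,3]] with det -1.
Per unit decrease in paper, x* moves by d = (-2, 1).
The basis stays optimal until booklets reaches 0; allowable decrease = 14.5 reams.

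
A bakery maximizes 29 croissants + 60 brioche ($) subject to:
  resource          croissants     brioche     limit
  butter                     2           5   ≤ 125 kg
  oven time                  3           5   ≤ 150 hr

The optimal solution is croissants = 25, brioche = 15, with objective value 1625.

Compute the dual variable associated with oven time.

5

At the optimum: butter uses 125 of 125 (binding); oven time uses 150 of 150 (binding).
Dual feasibility on the basic columns requires 2·y_butter + 3·y_oven time = 29, 5·y_butter + 5·y_oven time = 60.
→ y_butter = 7 and y_oven time = 5.
Shadow price of oven time = 5.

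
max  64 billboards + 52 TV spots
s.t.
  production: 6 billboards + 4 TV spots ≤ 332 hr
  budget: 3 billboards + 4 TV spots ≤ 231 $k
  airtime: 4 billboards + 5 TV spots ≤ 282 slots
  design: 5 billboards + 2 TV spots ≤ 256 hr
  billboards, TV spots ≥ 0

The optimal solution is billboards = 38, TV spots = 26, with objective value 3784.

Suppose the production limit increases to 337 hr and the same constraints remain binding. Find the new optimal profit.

3824

Binding: production and airtime. Non-binding: budget (13 unused), design (14 unused).
By complementary slackness, y = 0 for the non-binding constraints.
The binding rows give the dual system: 6·y_production + 4·y_airtime = 64 and 4·y_production + 5·y_airtime = 52.
Solving: y_production = 8, y_airtime = 4.
Δz = y_production·Δb = 8 × (5) = 40, so new z* = 3784 + 40 = 3824.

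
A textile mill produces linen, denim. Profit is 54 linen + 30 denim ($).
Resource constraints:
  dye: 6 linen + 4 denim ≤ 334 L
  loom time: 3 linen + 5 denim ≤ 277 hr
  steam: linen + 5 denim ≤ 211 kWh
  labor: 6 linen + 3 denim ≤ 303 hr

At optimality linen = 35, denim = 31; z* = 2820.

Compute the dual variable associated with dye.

Check each constraint at x*: dye 334/334 (tight); loom time 260/277 (slack 17); steam 190/211 (slack 21); labor 303/303 (tight).
Since loom time, steam are not tight, their duals are 0.
From A_Bᵀ y = c: 6·y_dye + 6·y_labor = 54; 4·y_dye + 3·y_labor = 30.
This yields shadow prices y_dye = 3, y_labor = 6.
Shadow price of dye = 3.

3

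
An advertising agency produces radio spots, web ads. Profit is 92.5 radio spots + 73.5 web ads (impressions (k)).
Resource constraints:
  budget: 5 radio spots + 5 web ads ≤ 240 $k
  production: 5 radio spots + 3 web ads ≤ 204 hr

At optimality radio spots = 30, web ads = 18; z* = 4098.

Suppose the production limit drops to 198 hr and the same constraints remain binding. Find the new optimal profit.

At the optimum: budget uses 240 of 240 (binding); production uses 204 of 204 (binding).
From A_Bᵀ y = c: 5·y_budget + 5·y_production = 92.5; 5·y_budget + 3·y_production = 73.5.
→ y_budget = 9 and y_production = 9.5.
Δz = y_production·Δb = 9.5 × (-6) = -57, so new z* = 4098 − 57 = 4041.

4041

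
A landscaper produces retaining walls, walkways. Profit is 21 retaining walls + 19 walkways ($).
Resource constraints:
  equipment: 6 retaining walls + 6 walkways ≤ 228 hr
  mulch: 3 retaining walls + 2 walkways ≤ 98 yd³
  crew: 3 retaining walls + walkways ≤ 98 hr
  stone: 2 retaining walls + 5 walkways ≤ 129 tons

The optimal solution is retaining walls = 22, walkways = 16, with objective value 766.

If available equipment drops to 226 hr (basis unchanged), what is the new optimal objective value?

761

At the optimum: equipment uses 228 of 228 (binding); mulch uses 98 of 98 (binding); crew uses 82 of 98 (slack = 16); stone uses 124 of 129 (slack = 5).
Slack constraints have shadow price 0 (complementary slackness).
The binding rows give the dual system: 6·y_equipment + 3·y_mulch = 21 and 6·y_equipment + 2·y_mulch = 19.
This yields shadow prices y_equipment = 2.5, y_mulch = 2.
Δz = y_equipment·Δb = 2.5 × (-2) = -5, so new z* = 766 − 5 = 761.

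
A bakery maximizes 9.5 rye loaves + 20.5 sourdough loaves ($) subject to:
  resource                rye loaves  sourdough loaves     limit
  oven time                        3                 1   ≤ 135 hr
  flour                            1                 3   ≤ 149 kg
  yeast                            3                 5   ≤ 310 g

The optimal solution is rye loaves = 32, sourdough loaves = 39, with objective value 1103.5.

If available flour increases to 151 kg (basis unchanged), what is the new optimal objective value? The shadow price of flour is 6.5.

1116.5

Δb = 2, so new z* = 1103.5 + (6.5)·(2) = 1103.5 + 13 = 1116.5.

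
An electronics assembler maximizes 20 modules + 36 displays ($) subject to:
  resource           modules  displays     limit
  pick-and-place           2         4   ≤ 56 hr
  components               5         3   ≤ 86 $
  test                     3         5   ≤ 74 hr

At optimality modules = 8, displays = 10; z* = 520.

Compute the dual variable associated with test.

At the optimum: pick-and-place uses 56 of 56 (binding); components uses 70 of 86 (slack = 16); test uses 74 of 74 (binding).
Slack constraints have shadow price 0 (complementary slackness).
From A_Bᵀ y = c: 2·y_pick-and-place + 3·y_test = 20; 4·y_pick-and-place + 5·y_test = 36.
This yields shadow prices y_pick-and-place = 4, y_test = 4.
Shadow price of test = 4.

4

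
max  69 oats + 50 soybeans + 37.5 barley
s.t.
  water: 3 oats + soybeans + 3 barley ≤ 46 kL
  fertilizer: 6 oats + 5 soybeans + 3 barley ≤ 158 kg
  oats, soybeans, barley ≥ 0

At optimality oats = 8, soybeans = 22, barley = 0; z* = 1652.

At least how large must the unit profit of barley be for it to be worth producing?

At the optimum: water uses 46 of 46 (binding); fertilizer uses 158 of 158 (binding).
Dual feasibility on the basic columns requires 3·y_water + 6·y_fertilizer = 69, 1·y_water + 5·y_fertilizer = 50.
→ y_water = 5 and y_fertilizer = 9.
barley enters the basis when its profit ≥ yᵀa₃ = 5·3 + 9·3 = 42.

42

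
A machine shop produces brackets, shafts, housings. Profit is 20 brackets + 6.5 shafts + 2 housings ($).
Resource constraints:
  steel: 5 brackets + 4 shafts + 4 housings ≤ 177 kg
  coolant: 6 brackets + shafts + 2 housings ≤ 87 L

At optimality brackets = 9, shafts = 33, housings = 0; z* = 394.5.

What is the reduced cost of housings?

-7

At the optimum: steel uses 177 of 177 (binding); coolant uses 87 of 87 (binding).
The binding rows give the dual system: 5·y_steel + 6·y_coolant = 20 and 4·y_steel + 1·y_coolant = 6.5.
Solving: y_steel = 1, y_coolant = 2.5.
Reduced cost of housings: c₃ − yᵀa₃ = 2 − (1·4 + 2.5·2) = 2 − 9 = -7.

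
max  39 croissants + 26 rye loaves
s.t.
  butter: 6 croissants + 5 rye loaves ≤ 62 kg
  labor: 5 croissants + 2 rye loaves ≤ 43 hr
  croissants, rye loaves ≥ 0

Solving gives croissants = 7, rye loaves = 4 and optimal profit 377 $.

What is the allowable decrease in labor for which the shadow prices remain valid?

Binding constraints: butter, labor. The basis is B = [[6,5],[5,2]] with det -13.
Per unit decrease in labor, x* moves by d = (-0.3846, 0.4615).
The basis stays optimal until croissants reaches 0; allowable decrease = 18.2 hr.

18.2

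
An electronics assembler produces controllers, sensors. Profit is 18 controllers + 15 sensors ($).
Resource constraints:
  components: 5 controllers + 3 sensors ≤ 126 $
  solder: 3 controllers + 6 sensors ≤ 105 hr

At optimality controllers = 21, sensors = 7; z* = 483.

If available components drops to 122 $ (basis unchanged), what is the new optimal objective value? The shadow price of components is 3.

Δb = -4, so new z* = 483 + (3)·(-4) = 483 − 12 = 471.

471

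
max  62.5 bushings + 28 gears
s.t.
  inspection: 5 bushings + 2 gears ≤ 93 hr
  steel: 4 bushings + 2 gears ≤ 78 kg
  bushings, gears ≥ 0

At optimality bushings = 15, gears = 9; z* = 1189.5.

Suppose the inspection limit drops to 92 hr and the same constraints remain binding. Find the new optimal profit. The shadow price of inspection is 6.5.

Δb = -1, so new z* = 1189.5 + (6.5)·(-1) = 1189.5 − 6.5 = 1183.

1183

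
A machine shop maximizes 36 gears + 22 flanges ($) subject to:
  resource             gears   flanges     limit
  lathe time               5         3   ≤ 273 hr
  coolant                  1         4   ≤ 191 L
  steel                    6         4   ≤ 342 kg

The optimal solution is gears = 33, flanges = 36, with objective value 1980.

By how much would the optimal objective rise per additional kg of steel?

At the optimum: lathe time uses 273 of 273 (binding); coolant uses 177 of 191 (slack = 14); steel uses 342 of 342 (binding).
Since coolant is not tight, its dual is 0.
The binding rows give the dual system: 5·y_lathe time + 6·y_steel = 36 and 3·y_lathe time + 4·y_steel = 22.
→ y_lathe time = 6 and y_steel = 1.
Shadow price of steel = 1.

1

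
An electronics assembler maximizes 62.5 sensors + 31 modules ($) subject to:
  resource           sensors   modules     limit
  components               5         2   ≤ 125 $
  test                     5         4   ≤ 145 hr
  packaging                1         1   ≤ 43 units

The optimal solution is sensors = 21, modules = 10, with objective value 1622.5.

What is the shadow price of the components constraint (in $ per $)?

Binding: components and test. Non-binding: packaging (12 unused).
Slack constraints have shadow price 0 (complementary slackness).
From A_Bᵀ y = c: 5·y_components + 5·y_test = 62.5; 2·y_components + 4·y_test = 31.
Solving: y_components = 9.5, y_test = 3.
Shadow price of components = 9.5.

9.5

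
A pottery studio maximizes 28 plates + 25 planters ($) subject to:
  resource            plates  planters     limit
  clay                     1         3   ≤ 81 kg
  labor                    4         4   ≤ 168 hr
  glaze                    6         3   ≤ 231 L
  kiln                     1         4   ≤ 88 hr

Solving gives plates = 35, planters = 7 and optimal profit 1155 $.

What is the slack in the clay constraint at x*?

clay used = 1·35 + 3·7 = 56; slack = 81 − 56 = 25.

25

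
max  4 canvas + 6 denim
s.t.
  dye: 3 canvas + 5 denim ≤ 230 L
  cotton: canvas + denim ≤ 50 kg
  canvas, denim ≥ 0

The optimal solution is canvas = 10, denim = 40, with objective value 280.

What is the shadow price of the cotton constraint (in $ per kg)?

1

Both dye and cotton are binding at x*.
From A_Bᵀ y = c: 3·y_dye + 1·y_cotton = 4; 5·y_dye + 1·y_cotton = 6.
Solving: y_dye = 1, y_cotton = 1.
Shadow price of cotton = 1.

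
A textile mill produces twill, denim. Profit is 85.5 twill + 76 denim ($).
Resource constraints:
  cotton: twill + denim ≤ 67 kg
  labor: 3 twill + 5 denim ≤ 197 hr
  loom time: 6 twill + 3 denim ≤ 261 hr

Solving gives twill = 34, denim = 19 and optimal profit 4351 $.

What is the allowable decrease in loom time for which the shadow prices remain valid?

Binding constraints: labor, loom time. The basis is B = [[3,5],[6,3]] with det -21.
Per unit decrease in loom time, x* moves by d = (-0.2381, 0.1429).
The basis stays optimal until twill reaches 0; allowable decrease = 142.8 hr.

142.8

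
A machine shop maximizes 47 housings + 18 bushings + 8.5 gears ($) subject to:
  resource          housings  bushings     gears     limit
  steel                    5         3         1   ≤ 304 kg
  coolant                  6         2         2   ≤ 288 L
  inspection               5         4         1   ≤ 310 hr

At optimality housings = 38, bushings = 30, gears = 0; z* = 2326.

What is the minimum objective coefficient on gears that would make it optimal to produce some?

15

Check each constraint at x*: steel 280/304 (slack 24); coolant 288/288 (tight); inspection 310/310 (tight).
By complementary slackness, y = 0 for the non-binding constraint.
Dual feasibility on the basic columns requires 6·y_coolant + 5·y_inspection = 47, 2·y_coolant + 4·y_inspection = 18.
→ y_coolant = 7 and y_inspection = 1.
gears enters the basis when its profit ≥ yᵀa₃ = 7·2 + 1·1 = 15.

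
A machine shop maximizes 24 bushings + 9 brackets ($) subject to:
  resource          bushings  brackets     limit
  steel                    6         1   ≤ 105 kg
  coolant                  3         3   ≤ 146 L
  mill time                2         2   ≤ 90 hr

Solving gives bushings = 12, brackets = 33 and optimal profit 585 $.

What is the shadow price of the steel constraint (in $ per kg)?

3

Check each constraint at x*: steel 105/105 (tight); coolant 135/146 (slack 11); mill time 90/90 (tight).
Slack constraints have shadow price 0 (complementary slackness).
The binding rows give the dual system: 6·y_steel + 2·y_mill time = 24 and 1·y_steel + 2·y_mill time = 9.
Solving: y_steel = 3, y_mill time = 3.
Shadow price of steel = 3.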